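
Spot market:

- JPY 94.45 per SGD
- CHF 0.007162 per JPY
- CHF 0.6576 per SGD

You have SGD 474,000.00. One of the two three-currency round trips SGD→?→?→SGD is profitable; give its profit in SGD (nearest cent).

Profitable loop is SGD → JPY → CHF → SGD:
SGD 474,000.00 × 94.45 = JPY 44,769,300
JPY 44,769,300 × 0.007162 = CHF 320,637.73
CHF 320,637.73 ÷ 0.6576 = SGD 487,587.78
Profit = SGD 487,587.78 − SGD 474,000.00

Profit: SGD 13,587.78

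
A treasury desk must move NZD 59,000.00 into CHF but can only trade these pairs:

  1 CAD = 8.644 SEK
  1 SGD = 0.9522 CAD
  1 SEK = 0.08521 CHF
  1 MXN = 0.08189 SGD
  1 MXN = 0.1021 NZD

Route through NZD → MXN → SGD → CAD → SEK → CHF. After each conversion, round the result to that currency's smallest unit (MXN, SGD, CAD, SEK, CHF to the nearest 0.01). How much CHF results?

CHF 33,188.73

NZD 59,000.00 ÷ 0.1021 = MXN 577,864.84
MXN 577,864.84 × 0.08189 = SGD 47,321.35
SGD 47,321.35 × 0.9522 = CAD 45,059.39
CAD 45,059.39 × 8.644 = SEK 389,493.37
SEK 389,493.37 × 0.08521 = CHF 33,188.73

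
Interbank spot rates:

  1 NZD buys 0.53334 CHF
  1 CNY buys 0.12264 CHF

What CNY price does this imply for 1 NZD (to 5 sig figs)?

NZD/CNY = 4.3488

1 NZD × 0.53334 = 0.53334 CHF
0.53334 CHF ÷ 0.12264 = 4.34883 CNY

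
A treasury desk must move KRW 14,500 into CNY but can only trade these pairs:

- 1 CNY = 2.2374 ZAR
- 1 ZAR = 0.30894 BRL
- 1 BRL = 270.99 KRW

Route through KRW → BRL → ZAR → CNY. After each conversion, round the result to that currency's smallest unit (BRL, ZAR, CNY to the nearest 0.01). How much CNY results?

KRW 14,500 ÷ 270.99 = BRL 53.51
BRL 53.51 ÷ 0.30894 = ZAR 173.21
ZAR 173.21 ÷ 2.2374 = CNY 77.42

CNY 77.42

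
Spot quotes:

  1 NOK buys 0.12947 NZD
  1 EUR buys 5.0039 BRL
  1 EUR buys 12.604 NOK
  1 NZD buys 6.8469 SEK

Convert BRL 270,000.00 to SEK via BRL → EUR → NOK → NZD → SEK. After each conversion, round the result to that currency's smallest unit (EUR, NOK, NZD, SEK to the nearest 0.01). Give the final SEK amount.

SEK 602,874.13

BRL 270,000.00 ÷ 5.0039 = EUR 53,957.91
EUR 53,957.91 × 12.604 = NOK 680,085.50
NOK 680,085.50 × 0.12947 = NZD 88,050.67
NZD 88,050.67 × 6.8469 = SEK 602,874.13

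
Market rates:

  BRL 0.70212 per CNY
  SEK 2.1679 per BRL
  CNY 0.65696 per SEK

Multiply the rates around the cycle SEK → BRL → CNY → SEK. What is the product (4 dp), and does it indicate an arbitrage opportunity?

Around SEK → BRL → CNY → SEK: 1 ÷ 2.1679 ÷ 0.70212 ÷ 0.65696 = 1.000024
Product ≈ 1 (deviation 0.002%, within rounding noise).

1.0000 (no arbitrage)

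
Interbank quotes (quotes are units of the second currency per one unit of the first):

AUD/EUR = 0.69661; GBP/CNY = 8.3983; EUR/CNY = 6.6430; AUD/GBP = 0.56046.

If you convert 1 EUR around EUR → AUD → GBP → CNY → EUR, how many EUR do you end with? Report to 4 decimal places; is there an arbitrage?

Around EUR → AUD → GBP → CNY → EUR: 1 ÷ 0.69661 × 0.56046 × 8.3983 ÷ 6.6430 = 1.017143
Product > 1; profitable direction is EUR → AUD → GBP → CNY → EUR.

1.0171 (arbitrage exists)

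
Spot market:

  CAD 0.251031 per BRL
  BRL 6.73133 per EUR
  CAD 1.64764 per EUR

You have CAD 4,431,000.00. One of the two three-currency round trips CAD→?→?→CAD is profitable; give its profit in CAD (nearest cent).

Profit: CAD 113,306.98

Profitable loop is CAD → EUR → BRL → CAD:
CAD 4,431,000.00 ÷ 1.64764 = EUR 2,689,301.06
EUR 2,689,301.06 × 6.73133 = BRL 18,102,572.91
BRL 18,102,572.91 × 0.251031 = CAD 4,544,306.98
Profit = CAD 4,544,306.98 − CAD 4,431,000.00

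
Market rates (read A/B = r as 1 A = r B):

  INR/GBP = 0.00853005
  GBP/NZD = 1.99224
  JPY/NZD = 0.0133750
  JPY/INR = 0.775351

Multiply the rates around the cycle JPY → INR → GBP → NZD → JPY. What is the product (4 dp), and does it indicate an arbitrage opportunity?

0.9851 (arbitrage exists)

Around JPY → INR → GBP → NZD → JPY: 1 × 0.775351 × 0.00853005 × 1.99224 ÷ 0.0133750 = 0.985140
Product < 1; profitable direction is JPY → NZD → GBP → INR → JPY.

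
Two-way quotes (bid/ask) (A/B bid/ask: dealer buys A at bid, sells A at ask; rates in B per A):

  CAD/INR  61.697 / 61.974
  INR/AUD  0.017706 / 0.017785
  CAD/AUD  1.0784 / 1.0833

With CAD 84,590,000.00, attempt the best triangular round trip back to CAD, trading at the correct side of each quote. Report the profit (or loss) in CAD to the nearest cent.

Net profit: CAD 711,130.87

Best loop CAD → INR → AUD → CAD:
CAD 84,590,000.00 × 61.697 (sell CAD at bid) = INR 5,218,949,230.00
INR 5,218,949,230.00 × 0.017706 (sell INR at bid) = AUD 92,406,715.07
AUD 92,406,715.07 ÷ 1.0833 (buy CAD at ask) = CAD 85,301,130.87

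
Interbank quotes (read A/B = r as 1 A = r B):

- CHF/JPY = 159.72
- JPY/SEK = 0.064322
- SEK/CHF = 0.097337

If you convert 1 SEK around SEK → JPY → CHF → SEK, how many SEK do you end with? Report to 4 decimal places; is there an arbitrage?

Around SEK → JPY → CHF → SEK: 1 ÷ 0.064322 ÷ 159.72 ÷ 0.097337 = 1.000007
Product ≈ 1 (deviation 0.001%, within rounding noise).

1.0000 (no arbitrage)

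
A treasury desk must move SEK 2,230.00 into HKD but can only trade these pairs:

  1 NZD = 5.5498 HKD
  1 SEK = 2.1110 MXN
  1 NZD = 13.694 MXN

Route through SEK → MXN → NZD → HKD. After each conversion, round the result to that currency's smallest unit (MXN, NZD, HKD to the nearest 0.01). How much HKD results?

SEK 2,230.00 × 2.1110 = MXN 4,707.53
MXN 4,707.53 ÷ 13.694 = NZD 343.77
NZD 343.77 × 5.5498 = HKD 1,907.85

HKD 1,907.85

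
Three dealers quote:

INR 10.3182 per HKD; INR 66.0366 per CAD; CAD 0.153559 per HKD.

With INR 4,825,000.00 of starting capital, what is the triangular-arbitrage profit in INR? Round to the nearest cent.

Profitable loop is INR → CAD → HKD → INR:
INR 4,825,000.00 ÷ 66.0366 = CAD 73,065.54
CAD 73,065.54 ÷ 0.153559 = HKD 475,814.13
HKD 475,814.13 × 10.3182 = INR 4,909,545.39
Profit = INR 4,909,545.39 − INR 4,825,000.00

Profit: INR 84,545.39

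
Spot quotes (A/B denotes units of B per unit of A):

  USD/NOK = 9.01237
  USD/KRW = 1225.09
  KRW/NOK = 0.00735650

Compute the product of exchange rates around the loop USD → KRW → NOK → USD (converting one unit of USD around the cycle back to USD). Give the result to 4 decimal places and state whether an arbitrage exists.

1.0000 (no arbitrage)

Around USD → KRW → NOK → USD: 1 × 1225.09 × 0.00735650 ÷ 9.01237 = 1.000001
Product ≈ 1 (deviation 0.000%, within rounding noise).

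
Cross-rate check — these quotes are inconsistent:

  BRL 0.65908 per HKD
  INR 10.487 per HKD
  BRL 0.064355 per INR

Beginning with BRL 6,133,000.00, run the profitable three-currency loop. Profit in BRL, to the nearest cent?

Profit: BRL 147,126.54

Profitable loop is BRL → HKD → INR → BRL:
BRL 6,133,000.00 ÷ 0.65908 = HKD 9,305,395.40
HKD 9,305,395.40 × 10.487 = INR 97,585,681.56
INR 97,585,681.56 × 0.064355 = BRL 6,280,126.54
Profit = BRL 6,280,126.54 − BRL 6,133,000.00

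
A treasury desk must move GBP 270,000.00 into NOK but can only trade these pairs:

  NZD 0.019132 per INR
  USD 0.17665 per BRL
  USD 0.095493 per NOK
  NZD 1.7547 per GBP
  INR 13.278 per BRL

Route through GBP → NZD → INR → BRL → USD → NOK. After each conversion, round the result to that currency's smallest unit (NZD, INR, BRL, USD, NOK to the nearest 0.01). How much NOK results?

GBP 270,000.00 × 1.7547 = NZD 473,769.00
NZD 473,769.00 ÷ 0.019132 = INR 24,763,171.65
INR 24,763,171.65 ÷ 13.278 = BRL 1,864,977.53
BRL 1,864,977.53 × 0.17665 = USD 329,448.28
USD 329,448.28 ÷ 0.095493 = NOK 3,449,973.09

NOK 3,449,973.09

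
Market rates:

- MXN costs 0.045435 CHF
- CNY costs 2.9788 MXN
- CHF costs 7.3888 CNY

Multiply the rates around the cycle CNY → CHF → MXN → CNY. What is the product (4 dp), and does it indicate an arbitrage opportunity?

Around CNY → CHF → MXN → CNY: 1 ÷ 7.3888 ÷ 0.045435 ÷ 2.9788 = 0.999987
Product ≈ 1 (deviation 0.001%, within rounding noise).

1.0000 (no arbitrage)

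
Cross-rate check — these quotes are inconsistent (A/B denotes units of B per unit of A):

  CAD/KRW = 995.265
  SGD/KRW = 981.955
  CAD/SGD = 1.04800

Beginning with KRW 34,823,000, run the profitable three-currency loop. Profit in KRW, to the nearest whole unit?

Profitable loop is KRW → CAD → SGD → KRW:
KRW 34,823,000 ÷ 995.265 = CAD 34,988.67
CAD 34,988.67 × 1.04800 = SGD 36,668.13
SGD 36,668.13 × 981.955 = KRW 36,006,451
Profit = KRW 36,006,451 − KRW 34,823,000

Profit: KRW 1,183,451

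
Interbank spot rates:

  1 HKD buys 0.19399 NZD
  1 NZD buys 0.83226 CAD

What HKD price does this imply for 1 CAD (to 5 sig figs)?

CAD/HKD = 6.1939

1 CAD ÷ 0.83226 = 1.20155 NZD
1.20155 NZD ÷ 0.19399 = 6.19386 HKD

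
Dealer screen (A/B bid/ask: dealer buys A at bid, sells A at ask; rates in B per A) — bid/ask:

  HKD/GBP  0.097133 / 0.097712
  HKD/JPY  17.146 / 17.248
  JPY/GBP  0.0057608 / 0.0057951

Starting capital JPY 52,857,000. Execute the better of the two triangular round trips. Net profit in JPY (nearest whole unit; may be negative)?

Best loop JPY → GBP → HKD → JPY:
JPY 52,857,000 × 0.0057608 (sell JPY at bid) = GBP 304,498.61
GBP 304,498.61 ÷ 0.097712 (buy HKD at ask) = HKD 3,116,286.70
HKD 3,116,286.70 × 17.146 (sell HKD at bid) = JPY 53,431,852

Net profit: JPY 574,852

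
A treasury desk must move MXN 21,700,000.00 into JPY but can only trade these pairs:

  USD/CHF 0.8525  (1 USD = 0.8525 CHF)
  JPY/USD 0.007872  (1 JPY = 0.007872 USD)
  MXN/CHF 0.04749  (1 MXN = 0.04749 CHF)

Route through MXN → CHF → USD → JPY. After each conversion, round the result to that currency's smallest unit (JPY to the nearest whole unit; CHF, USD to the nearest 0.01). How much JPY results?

JPY 153,561,529

MXN 21,700,000.00 × 0.04749 = CHF 1,030,533.00
CHF 1,030,533.00 ÷ 0.8525 = USD 1,208,836.36
USD 1,208,836.36 ÷ 0.007872 = JPY 153,561,529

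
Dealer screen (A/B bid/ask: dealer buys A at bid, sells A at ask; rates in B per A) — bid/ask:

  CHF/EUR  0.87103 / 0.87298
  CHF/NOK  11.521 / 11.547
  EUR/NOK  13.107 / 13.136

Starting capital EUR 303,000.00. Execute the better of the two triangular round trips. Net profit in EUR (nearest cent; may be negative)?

Net profit: EUR 1,414.53

Best loop EUR → CHF → NOK → EUR:
EUR 303,000.00 ÷ 0.87298 (buy CHF at ask) = CHF 347,086.99
CHF 347,086.99 × 11.521 (sell CHF at bid) = NOK 3,998,789.20
NOK 3,998,789.20 ÷ 13.136 (buy EUR at ask) = EUR 304,414.53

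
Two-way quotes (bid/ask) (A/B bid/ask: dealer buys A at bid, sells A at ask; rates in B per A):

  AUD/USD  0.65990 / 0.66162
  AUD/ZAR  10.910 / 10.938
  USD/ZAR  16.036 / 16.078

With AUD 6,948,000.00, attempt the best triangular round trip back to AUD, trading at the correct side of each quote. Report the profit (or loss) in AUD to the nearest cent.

Net profit: AUD 177,968.71

Best loop AUD → ZAR → USD → AUD:
AUD 6,948,000.00 × 10.910 (sell AUD at bid) = ZAR 75,802,680.00
ZAR 75,802,680.00 ÷ 16.078 (buy USD at ask) = USD 4,714,683.42
USD 4,714,683.42 ÷ 0.66162 (buy AUD at ask) = AUD 7,125,968.71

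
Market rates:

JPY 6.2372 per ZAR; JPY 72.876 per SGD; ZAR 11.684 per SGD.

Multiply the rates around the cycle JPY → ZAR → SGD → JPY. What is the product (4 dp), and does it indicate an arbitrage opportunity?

1.0000 (no arbitrage)

Around JPY → ZAR → SGD → JPY: 1 ÷ 6.2372 ÷ 11.684 × 72.876 = 1.000008
Product ≈ 1 (deviation 0.001%, within rounding noise).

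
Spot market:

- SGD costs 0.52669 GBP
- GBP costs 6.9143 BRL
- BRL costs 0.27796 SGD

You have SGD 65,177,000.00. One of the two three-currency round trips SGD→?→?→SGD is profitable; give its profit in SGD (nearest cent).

Profitable loop is SGD → GBP → BRL → SGD:
SGD 65,177,000.00 × 0.52669 = GBP 34,328,074.13
GBP 34,328,074.13 × 6.9143 = BRL 237,354,602.96
BRL 237,354,602.96 × 0.27796 = SGD 65,975,085.44
Profit = SGD 65,975,085.44 − SGD 65,177,000.00

Profit: SGD 798,085.44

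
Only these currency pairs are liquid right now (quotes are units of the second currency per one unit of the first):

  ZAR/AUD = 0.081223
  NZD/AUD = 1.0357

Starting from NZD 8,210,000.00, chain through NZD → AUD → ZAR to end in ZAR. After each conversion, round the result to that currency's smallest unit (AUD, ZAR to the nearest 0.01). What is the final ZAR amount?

NZD 8,210,000.00 × 1.0357 = AUD 8,503,097.00
AUD 8,503,097.00 ÷ 0.081223 = ZAR 104,688,290.26

ZAR 104,688,290.26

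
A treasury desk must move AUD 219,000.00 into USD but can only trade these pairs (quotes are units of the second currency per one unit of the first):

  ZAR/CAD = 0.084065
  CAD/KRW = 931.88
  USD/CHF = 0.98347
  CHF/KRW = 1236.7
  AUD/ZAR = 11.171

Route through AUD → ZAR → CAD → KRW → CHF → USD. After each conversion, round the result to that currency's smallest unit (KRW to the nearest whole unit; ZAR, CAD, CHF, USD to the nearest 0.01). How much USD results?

USD 157,574.49

AUD 219,000.00 × 11.171 = ZAR 2,446,449.00
ZAR 2,446,449.00 × 0.084065 = CAD 205,660.74
CAD 205,660.74 × 931.88 = KRW 191,651,130
KRW 191,651,130 ÷ 1236.7 = CHF 154,969.78
CHF 154,969.78 ÷ 0.98347 = USD 157,574.49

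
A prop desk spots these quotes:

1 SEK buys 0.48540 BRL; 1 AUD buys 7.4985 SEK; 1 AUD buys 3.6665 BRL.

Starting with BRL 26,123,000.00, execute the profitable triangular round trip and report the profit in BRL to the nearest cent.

Profitable loop is BRL → SEK → AUD → BRL:
BRL 26,123,000.00 ÷ 0.48540 = SEK 53,817,470.13
SEK 53,817,470.13 ÷ 7.4985 = AUD 7,177,098.10
AUD 7,177,098.10 × 3.6665 = BRL 26,314,830.20
Profit = BRL 26,314,830.20 − BRL 26,123,000.00

Profit: BRL 191,830.20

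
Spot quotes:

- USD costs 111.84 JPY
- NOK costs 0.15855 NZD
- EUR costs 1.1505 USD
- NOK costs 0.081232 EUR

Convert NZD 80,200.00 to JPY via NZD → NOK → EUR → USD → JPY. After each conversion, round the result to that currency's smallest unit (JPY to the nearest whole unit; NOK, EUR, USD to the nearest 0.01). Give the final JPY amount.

NZD 80,200.00 ÷ 0.15855 = NOK 505,834.12
NOK 505,834.12 × 0.081232 = EUR 41,089.92
EUR 41,089.92 × 1.1505 = USD 47,273.95
USD 47,273.95 × 111.84 = JPY 5,287,119

JPY 5,287,119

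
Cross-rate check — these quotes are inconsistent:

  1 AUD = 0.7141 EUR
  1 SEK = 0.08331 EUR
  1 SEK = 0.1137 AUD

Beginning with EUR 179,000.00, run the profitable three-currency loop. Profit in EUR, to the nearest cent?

Profitable loop is EUR → AUD → SEK → EUR:
EUR 179,000.00 ÷ 0.7141 = AUD 250,665.17
AUD 250,665.17 ÷ 0.1137 = SEK 2,204,618.94
SEK 2,204,618.94 × 0.08331 = EUR 183,666.80
Profit = EUR 183,666.80 − EUR 179,000.00

Profit: EUR 4,666.80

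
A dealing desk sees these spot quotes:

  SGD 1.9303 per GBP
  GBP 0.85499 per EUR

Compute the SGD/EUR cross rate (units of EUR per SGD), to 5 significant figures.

1 SGD ÷ 1.9303 = 0.518054 GBP
0.518054 GBP ÷ 0.85499 = 0.605918 EUR

SGD/EUR = 0.60592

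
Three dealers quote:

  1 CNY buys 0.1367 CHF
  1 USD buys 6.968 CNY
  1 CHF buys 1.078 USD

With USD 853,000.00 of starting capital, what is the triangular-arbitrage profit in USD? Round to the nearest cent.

Profit: USD 22,879.68

Profitable loop is USD → CNY → CHF → USD:
USD 853,000.00 × 6.968 = CNY 5,943,704.00
CNY 5,943,704.00 × 0.1367 = CHF 812,504.34
CHF 812,504.34 × 1.078 = USD 875,879.68
Profit = USD 875,879.68 − USD 853,000.00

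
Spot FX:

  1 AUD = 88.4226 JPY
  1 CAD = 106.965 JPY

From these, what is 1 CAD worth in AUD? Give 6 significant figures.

1 CAD × 106.965 = 106.965 JPY
106.965 JPY ÷ 88.4226 = 1.2097 AUD

CAD/AUD = 1.20970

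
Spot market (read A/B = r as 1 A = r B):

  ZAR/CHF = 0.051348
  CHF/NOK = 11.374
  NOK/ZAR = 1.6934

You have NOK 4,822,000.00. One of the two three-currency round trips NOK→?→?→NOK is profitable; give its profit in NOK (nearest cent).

Profit: NOK 53,631.72

Profitable loop is NOK → CHF → ZAR → NOK:
NOK 4,822,000.00 ÷ 11.374 = CHF 423,949.36
CHF 423,949.36 ÷ 0.051348 = ZAR 8,256,394.76
ZAR 8,256,394.76 ÷ 1.6934 = NOK 4,875,631.72
Profit = NOK 4,875,631.72 − NOK 4,822,000.00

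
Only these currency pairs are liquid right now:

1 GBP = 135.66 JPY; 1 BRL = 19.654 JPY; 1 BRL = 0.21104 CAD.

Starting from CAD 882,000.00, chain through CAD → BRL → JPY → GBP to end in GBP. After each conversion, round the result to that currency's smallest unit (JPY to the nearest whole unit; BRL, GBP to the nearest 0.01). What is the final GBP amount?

GBP 605,484.38

CAD 882,000.00 ÷ 0.21104 = BRL 4,179,302.50
BRL 4,179,302.50 × 19.654 = JPY 82,140,011
JPY 82,140,011 ÷ 135.66 = GBP 605,484.38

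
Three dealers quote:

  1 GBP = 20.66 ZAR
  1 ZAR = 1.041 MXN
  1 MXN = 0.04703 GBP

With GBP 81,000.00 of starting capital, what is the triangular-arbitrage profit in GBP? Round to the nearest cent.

Profitable loop is GBP → ZAR → MXN → GBP:
GBP 81,000.00 × 20.66 = ZAR 1,673,460.00
ZAR 1,673,460.00 × 1.041 = MXN 1,742,071.86
MXN 1,742,071.86 × 0.04703 = GBP 81,929.64
Profit = GBP 81,929.64 − GBP 81,000.00

Profit: GBP 929.64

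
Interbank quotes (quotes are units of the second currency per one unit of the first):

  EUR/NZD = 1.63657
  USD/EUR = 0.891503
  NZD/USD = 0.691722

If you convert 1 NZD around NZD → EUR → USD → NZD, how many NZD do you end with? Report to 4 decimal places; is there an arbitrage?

0.9909 (arbitrage exists)

Around NZD → EUR → USD → NZD: 1 ÷ 1.63657 ÷ 0.891503 ÷ 0.691722 = 0.990857
Product < 1; profitable direction is NZD → USD → EUR → NZD.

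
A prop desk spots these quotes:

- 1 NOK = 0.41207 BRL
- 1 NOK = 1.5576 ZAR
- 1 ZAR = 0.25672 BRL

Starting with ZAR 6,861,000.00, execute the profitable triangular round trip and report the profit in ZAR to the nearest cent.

Profitable loop is ZAR → NOK → BRL → ZAR:
ZAR 6,861,000.00 ÷ 1.5576 = NOK 4,404,853.62
NOK 4,404,853.62 × 0.41207 = BRL 1,815,108.03
BRL 1,815,108.03 ÷ 0.25672 = ZAR 7,070,380.30
Profit = ZAR 7,070,380.30 − ZAR 6,861,000.00

Profit: ZAR 209,380.30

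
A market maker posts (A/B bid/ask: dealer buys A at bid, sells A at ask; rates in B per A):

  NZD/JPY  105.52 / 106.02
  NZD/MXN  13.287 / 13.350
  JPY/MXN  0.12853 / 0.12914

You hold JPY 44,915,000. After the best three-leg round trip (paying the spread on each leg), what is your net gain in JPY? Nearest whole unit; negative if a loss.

Net profit: JPY 714,891

Best loop JPY → MXN → NZD → JPY:
JPY 44,915,000 × 0.12853 (sell JPY at bid) = MXN 5,772,924.95
MXN 5,772,924.95 ÷ 13.350 (buy NZD at ask) = NZD 432,428.84
NZD 432,428.84 × 105.52 (sell NZD at bid) = JPY 45,629,891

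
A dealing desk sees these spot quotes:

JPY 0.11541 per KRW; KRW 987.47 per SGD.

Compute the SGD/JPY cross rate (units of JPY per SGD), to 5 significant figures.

SGD/JPY = 113.96

1 SGD × 987.47 = 987.47 KRW
987.47 KRW × 0.11541 = 113.964 JPY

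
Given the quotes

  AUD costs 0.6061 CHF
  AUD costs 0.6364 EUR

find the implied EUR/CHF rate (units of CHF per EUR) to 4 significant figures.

EUR/CHF = 0.9524

1 EUR ÷ 0.6364 = 1.57134 AUD
1.57134 AUD × 0.6061 = 0.952388 CHF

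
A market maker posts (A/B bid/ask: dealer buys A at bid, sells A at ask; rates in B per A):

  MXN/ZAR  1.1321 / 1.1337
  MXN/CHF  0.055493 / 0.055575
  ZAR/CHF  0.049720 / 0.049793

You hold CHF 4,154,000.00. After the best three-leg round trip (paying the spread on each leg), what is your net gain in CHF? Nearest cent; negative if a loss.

Best loop CHF → MXN → ZAR → CHF:
CHF 4,154,000.00 ÷ 0.055575 (buy MXN at ask) = MXN 74,745,838.96
MXN 74,745,838.96 × 1.1321 (sell MXN at bid) = ZAR 84,619,764.28
ZAR 84,619,764.28 × 0.049720 (sell ZAR at bid) = CHF 4,207,294.68

Net profit: CHF 53,294.68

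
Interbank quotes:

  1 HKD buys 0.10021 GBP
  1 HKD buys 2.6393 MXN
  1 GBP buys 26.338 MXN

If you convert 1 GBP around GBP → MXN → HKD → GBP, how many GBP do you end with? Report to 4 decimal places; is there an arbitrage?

Around GBP → MXN → HKD → GBP: 1 × 26.338 ÷ 2.6393 × 0.10021 = 1.000012
Product ≈ 1 (deviation 0.001%, within rounding noise).

1.0000 (no arbitrage)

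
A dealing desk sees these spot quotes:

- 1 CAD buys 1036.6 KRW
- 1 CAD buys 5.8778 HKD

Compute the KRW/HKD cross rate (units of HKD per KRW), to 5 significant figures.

KRW/HKD = 0.0056703

1 KRW ÷ 1036.6 = 0.000964692 CAD
0.000964692 CAD × 5.8778 = 0.00567027 HKD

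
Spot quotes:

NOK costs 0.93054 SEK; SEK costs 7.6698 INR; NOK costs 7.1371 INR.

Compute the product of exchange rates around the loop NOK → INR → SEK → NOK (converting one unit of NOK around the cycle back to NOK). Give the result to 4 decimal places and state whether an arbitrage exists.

Around NOK → INR → SEK → NOK: 1 × 7.1371 ÷ 7.6698 ÷ 0.93054 = 1.000006
Product ≈ 1 (deviation 0.001%, within rounding noise).

1.0000 (no arbitrage)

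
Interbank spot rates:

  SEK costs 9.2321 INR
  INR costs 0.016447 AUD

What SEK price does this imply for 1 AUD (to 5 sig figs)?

AUD/SEK = 6.5859

1 AUD ÷ 0.016447 = 60.8014 INR
60.8014 INR ÷ 9.2321 = 6.58586 SEK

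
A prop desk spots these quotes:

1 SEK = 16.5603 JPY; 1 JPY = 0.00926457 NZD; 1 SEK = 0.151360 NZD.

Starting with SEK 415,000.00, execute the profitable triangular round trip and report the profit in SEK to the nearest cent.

Profit: SEK 5,659.25

Profitable loop is SEK → JPY → NZD → SEK:
SEK 415,000.00 × 16.5603 = JPY 6,872,525
JPY 6,872,525 × 0.00926457 = NZD 63,670.98
NZD 63,670.98 ÷ 0.151360 = SEK 420,659.25
Profit = SEK 420,659.25 − SEK 415,000.00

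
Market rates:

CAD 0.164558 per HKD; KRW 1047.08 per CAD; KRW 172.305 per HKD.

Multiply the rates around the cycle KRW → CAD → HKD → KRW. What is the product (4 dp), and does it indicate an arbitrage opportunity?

Around KRW → CAD → HKD → KRW: 1 ÷ 1047.08 ÷ 0.164558 × 172.305 = 0.999998
Product ≈ 1 (deviation 0.000%, within rounding noise).

1.0000 (no arbitrage)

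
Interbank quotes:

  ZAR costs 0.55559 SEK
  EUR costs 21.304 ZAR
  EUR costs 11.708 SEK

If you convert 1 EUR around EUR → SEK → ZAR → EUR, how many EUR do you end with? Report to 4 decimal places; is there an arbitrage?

0.9892 (arbitrage exists)

Around EUR → SEK → ZAR → EUR: 1 × 11.708 ÷ 0.55559 ÷ 21.304 = 0.989161
Product < 1; profitable direction is EUR → ZAR → SEK → EUR.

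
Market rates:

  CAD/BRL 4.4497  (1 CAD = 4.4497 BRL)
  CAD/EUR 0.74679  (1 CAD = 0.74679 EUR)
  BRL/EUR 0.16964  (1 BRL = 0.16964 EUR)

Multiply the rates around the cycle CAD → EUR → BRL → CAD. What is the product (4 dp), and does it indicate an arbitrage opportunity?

Around CAD → EUR → BRL → CAD: 1 × 0.74679 ÷ 0.16964 ÷ 4.4497 = 0.989326
Product < 1; profitable direction is CAD → BRL → EUR → CAD.

0.9893 (arbitrage exists)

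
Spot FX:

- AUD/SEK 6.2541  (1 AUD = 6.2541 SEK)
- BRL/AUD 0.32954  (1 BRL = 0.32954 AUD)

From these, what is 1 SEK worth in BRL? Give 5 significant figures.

1 SEK ÷ 6.2541 = 0.159895 AUD
0.159895 AUD ÷ 0.32954 = 0.485207 BRL

SEK/BRL = 0.48521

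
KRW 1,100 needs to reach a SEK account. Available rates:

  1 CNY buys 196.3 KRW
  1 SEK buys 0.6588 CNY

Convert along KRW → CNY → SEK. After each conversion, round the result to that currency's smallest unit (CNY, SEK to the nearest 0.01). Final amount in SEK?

SEK 8.50

KRW 1,100 ÷ 196.3 = CNY 5.60
CNY 5.60 ÷ 0.6588 = SEK 8.50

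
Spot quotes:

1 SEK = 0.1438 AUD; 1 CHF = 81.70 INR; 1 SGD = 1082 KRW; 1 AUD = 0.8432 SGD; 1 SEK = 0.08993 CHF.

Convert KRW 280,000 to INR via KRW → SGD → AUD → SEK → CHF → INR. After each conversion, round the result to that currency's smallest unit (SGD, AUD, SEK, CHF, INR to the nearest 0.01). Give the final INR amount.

INR 15,680.68

KRW 280,000 ÷ 1082 = SGD 258.78
SGD 258.78 ÷ 0.8432 = AUD 306.90
AUD 306.90 ÷ 0.1438 = SEK 2,134.21
SEK 2,134.21 × 0.08993 = CHF 191.93
CHF 191.93 × 81.70 = INR 15,680.68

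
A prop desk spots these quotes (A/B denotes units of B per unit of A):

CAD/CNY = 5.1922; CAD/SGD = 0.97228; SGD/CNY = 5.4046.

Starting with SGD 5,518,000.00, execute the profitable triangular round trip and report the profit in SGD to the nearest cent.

Profitable loop is SGD → CNY → CAD → SGD:
SGD 5,518,000.00 × 5.4046 = CNY 29,822,582.80
CNY 29,822,582.80 ÷ 5.1922 = CAD 5,743,727.67
CAD 5,743,727.67 × 0.97228 = SGD 5,584,511.54
Profit = SGD 5,584,511.54 − SGD 5,518,000.00

Profit: SGD 66,511.54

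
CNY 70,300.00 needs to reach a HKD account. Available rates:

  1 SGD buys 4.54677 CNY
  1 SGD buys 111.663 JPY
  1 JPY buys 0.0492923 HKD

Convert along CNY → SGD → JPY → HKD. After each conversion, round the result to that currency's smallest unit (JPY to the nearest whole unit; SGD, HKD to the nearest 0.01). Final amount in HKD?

CNY 70,300.00 ÷ 4.54677 = SGD 15,461.53
SGD 15,461.53 × 111.663 = JPY 1,726,481
JPY 1,726,481 × 0.0492923 = HKD 85,102.22

HKD 85,102.22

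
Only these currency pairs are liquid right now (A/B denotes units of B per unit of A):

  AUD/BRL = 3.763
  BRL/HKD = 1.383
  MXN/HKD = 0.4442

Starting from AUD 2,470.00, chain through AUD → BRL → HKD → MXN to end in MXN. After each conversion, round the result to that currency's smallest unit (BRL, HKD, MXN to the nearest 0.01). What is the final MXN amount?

AUD 2,470.00 × 3.763 = BRL 9,294.61
BRL 9,294.61 × 1.383 = HKD 12,854.45
HKD 12,854.45 ÷ 0.4442 = MXN 28,938.43

MXN 28,938.43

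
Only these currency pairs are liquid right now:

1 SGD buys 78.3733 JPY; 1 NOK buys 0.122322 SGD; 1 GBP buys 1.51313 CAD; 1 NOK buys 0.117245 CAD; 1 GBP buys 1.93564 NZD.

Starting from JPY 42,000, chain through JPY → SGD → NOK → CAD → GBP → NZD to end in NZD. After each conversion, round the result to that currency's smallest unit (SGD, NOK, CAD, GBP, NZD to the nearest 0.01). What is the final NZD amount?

NZD 657.09

JPY 42,000 ÷ 78.3733 = SGD 535.90
SGD 535.90 ÷ 0.122322 = NOK 4,381.06
NOK 4,381.06 × 0.117245 = CAD 513.66
CAD 513.66 ÷ 1.51313 = GBP 339.47
GBP 339.47 × 1.93564 = NZD 657.09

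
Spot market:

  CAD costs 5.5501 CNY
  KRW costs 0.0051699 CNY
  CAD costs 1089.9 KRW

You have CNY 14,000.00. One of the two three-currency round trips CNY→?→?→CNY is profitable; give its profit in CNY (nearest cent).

Profit: CNY 213.34

Profitable loop is CNY → CAD → KRW → CNY:
CNY 14,000.00 ÷ 5.5501 = CAD 2,522.48
CAD 2,522.48 × 1089.9 = KRW 2,749,248
KRW 2,749,248 × 0.0051699 = CNY 14,213.34
Profit = CNY 14,213.34 − CNY 14,000.00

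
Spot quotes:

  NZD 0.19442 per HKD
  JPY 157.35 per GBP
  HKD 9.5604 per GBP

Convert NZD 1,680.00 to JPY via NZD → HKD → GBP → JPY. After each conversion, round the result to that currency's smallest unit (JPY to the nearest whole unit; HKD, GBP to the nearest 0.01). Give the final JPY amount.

NZD 1,680.00 ÷ 0.19442 = HKD 8,641.09
HKD 8,641.09 ÷ 9.5604 = GBP 903.84
GBP 903.84 × 157.35 = JPY 142,219

JPY 142,219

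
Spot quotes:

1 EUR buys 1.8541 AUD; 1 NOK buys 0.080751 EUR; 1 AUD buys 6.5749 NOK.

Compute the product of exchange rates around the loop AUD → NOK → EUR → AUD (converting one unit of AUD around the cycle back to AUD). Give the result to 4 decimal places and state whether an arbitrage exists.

0.9844 (arbitrage exists)

Around AUD → NOK → EUR → AUD: 1 × 6.5749 × 0.080751 × 1.8541 = 0.984397
Product < 1; profitable direction is AUD → EUR → NOK → AUD.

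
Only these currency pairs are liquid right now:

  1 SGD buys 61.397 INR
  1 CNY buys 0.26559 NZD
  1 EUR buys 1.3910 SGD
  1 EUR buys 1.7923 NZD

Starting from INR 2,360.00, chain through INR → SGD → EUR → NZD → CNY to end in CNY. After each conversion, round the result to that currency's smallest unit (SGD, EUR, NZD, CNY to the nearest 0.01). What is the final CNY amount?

CNY 186.45

INR 2,360.00 ÷ 61.397 = SGD 38.44
SGD 38.44 ÷ 1.3910 = EUR 27.63
EUR 27.63 × 1.7923 = NZD 49.52
NZD 49.52 ÷ 0.26559 = CNY 186.45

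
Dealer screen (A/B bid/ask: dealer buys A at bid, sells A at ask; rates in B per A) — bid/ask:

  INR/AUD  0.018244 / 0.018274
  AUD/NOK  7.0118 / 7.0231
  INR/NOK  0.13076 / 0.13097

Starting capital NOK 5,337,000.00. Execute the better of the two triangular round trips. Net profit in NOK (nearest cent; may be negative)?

Best loop NOK → AUD → INR → NOK:
NOK 5,337,000.00 ÷ 7.0231 (buy AUD at ask) = AUD 759,920.83
AUD 759,920.83 ÷ 0.018274 (buy INR at ask) = INR 41,584,810.81
INR 41,584,810.81 × 0.13076 (sell INR at bid) = NOK 5,437,629.86

Net profit: NOK 100,629.86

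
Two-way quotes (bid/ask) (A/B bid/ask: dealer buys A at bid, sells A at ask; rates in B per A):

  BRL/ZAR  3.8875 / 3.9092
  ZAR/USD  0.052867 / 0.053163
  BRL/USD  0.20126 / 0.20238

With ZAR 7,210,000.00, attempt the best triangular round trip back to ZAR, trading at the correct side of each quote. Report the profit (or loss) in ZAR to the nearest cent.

Best loop ZAR → USD → BRL → ZAR:
ZAR 7,210,000.00 × 0.052867 (sell ZAR at bid) = USD 381,171.07
USD 381,171.07 ÷ 0.20238 (buy BRL at ask) = BRL 1,883,442.39
BRL 1,883,442.39 × 3.8875 (sell BRL at bid) = ZAR 7,321,882.27

Net profit: ZAR 111,882.27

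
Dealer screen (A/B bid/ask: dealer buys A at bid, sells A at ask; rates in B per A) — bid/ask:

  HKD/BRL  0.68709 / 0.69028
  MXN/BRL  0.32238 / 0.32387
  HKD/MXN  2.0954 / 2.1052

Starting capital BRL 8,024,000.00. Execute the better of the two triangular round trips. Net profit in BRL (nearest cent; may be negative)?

Net profit: BRL 62,125.27

Best loop BRL → MXN → HKD → BRL:
BRL 8,024,000.00 ÷ 0.32387 (buy MXN at ask) = MXN 24,775,372.83
MXN 24,775,372.83 ÷ 2.1052 (buy HKD at ask) = HKD 11,768,655.16
HKD 11,768,655.16 × 0.68709 (sell HKD at bid) = BRL 8,086,125.27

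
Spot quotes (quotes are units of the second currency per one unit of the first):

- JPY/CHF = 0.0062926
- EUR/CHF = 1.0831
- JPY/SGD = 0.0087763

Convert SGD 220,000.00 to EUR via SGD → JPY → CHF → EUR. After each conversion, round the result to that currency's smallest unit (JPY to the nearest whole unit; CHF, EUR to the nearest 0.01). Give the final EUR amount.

EUR 145,637.36

SGD 220,000.00 ÷ 0.0087763 = JPY 25,067,511
JPY 25,067,511 × 0.0062926 = CHF 157,739.82
CHF 157,739.82 ÷ 1.0831 = EUR 145,637.36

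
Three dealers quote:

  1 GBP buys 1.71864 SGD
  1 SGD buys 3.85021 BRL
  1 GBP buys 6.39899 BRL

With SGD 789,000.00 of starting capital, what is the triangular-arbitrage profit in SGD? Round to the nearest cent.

Profit: SGD 26,896.19

Profitable loop is SGD → BRL → GBP → SGD:
SGD 789,000.00 × 3.85021 = BRL 3,037,815.69
BRL 3,037,815.69 ÷ 6.39899 = GBP 474,733.62
GBP 474,733.62 × 1.71864 = SGD 815,896.19
Profit = SGD 815,896.19 − SGD 789,000.00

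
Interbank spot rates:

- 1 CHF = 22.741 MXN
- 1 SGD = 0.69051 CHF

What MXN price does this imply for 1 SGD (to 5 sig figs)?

1 SGD × 0.69051 = 0.69051 CHF
0.69051 CHF × 22.741 = 15.7029 MXN

SGD/MXN = 15.703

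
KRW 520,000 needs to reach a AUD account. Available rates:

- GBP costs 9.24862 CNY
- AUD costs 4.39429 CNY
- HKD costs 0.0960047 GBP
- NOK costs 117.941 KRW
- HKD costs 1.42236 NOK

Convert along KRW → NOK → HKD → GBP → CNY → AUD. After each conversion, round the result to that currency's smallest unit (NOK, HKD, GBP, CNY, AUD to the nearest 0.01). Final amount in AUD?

AUD 626.34

KRW 520,000 ÷ 117.941 = NOK 4,408.98
NOK 4,408.98 ÷ 1.42236 = HKD 3,099.76
HKD 3,099.76 × 0.0960047 = GBP 297.59
GBP 297.59 × 9.24862 = CNY 2,752.30
CNY 2,752.30 ÷ 4.39429 = AUD 626.34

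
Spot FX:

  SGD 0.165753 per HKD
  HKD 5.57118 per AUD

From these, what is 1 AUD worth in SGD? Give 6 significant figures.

1 AUD × 5.57118 = 5.57118 HKD
5.57118 HKD × 0.165753 = 0.92344 SGD

AUD/SGD = 0.923440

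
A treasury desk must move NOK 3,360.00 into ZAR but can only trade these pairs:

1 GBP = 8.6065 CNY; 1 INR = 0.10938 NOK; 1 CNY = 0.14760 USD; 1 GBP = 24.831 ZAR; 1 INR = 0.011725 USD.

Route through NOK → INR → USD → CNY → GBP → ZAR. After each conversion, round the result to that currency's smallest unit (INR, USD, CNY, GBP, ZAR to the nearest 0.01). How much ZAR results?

ZAR 7,040.33

NOK 3,360.00 ÷ 0.10938 = INR 30,718.60
INR 30,718.60 × 0.011725 = USD 360.18
USD 360.18 ÷ 0.14760 = CNY 2,440.24
CNY 2,440.24 ÷ 8.6065 = GBP 283.53
GBP 283.53 × 24.831 = ZAR 7,040.33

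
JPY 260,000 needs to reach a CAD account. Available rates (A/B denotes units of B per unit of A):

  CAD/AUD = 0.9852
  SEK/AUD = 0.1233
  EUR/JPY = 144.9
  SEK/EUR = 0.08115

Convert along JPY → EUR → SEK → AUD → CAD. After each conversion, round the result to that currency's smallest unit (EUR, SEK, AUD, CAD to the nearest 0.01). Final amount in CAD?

CAD 2,767.30

JPY 260,000 ÷ 144.9 = EUR 1,794.34
EUR 1,794.34 ÷ 0.08115 = SEK 22,111.40
SEK 22,111.40 × 0.1233 = AUD 2,726.34
AUD 2,726.34 ÷ 0.9852 = CAD 2,767.30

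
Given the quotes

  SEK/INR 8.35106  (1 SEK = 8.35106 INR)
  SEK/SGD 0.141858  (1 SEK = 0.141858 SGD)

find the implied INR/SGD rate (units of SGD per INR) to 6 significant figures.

INR/SGD = 0.0169868

1 INR ÷ 8.35106 = 0.119745 SEK
0.119745 SEK × 0.141858 = 0.0169868 SGD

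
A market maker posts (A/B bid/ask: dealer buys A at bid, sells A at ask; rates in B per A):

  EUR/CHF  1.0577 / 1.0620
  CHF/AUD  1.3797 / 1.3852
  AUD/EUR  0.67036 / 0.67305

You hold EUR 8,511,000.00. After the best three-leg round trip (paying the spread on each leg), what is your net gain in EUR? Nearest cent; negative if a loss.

Best loop EUR → AUD → CHF → EUR:
EUR 8,511,000.00 ÷ 0.67305 (buy AUD at ask) = AUD 12,645,420.10
AUD 12,645,420.10 ÷ 1.3852 (buy CHF at ask) = CHF 9,128,948.96
CHF 9,128,948.96 ÷ 1.0620 (buy EUR at ask) = EUR 8,595,997.14

Net profit: EUR 84,997.14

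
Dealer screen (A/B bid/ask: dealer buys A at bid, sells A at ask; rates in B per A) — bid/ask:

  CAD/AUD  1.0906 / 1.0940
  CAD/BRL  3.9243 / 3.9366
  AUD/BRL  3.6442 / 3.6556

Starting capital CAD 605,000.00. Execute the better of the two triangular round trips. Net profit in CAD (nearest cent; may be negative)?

Best loop CAD → AUD → BRL → CAD:
CAD 605,000.00 × 1.0906 (sell CAD at bid) = AUD 659,813.00
AUD 659,813.00 × 3.6442 (sell AUD at bid) = BRL 2,404,490.53
BRL 2,404,490.53 ÷ 3.9366 (buy CAD at ask) = CAD 610,803.88

Net profit: CAD 5,803.88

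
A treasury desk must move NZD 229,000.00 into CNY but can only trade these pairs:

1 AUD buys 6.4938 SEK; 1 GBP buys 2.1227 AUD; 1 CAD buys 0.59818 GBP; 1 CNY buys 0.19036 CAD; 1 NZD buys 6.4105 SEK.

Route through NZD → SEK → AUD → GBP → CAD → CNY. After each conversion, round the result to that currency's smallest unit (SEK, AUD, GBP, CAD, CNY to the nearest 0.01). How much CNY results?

CNY 935,259.82

NZD 229,000.00 × 6.4105 = SEK 1,468,004.50
SEK 1,468,004.50 ÷ 6.4938 = AUD 226,062.47
AUD 226,062.47 ÷ 2.1227 = GBP 106,497.61
GBP 106,497.61 ÷ 0.59818 = CAD 178,036.06
CAD 178,036.06 ÷ 0.19036 = CNY 935,259.82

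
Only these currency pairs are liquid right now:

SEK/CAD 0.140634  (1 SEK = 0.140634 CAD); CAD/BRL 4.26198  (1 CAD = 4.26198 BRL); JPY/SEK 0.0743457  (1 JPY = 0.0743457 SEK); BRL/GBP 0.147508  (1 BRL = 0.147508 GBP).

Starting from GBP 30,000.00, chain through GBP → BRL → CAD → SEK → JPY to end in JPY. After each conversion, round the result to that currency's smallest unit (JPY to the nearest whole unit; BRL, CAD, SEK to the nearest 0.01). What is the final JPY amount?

JPY 4,564,025

GBP 30,000.00 ÷ 0.147508 = BRL 203,378.80
BRL 203,378.80 ÷ 4.26198 = CAD 47,719.32
CAD 47,719.32 ÷ 0.140634 = SEK 339,315.67
SEK 339,315.67 ÷ 0.0743457 = JPY 4,564,025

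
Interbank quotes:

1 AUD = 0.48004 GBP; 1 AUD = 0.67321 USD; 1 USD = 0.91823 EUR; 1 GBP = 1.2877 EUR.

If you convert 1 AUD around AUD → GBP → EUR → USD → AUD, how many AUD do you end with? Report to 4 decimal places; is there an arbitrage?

1.0000 (no arbitrage)

Around AUD → GBP → EUR → USD → AUD: 1 × 0.48004 × 1.2877 ÷ 0.91823 ÷ 0.67321 = 0.999977
Product ≈ 1 (deviation 0.002%, within rounding noise).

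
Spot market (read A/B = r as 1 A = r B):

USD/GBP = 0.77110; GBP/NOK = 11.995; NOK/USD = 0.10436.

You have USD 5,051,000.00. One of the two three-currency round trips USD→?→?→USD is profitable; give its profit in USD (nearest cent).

Profit: USD 181,778.39

Profitable loop is USD → NOK → GBP → USD:
USD 5,051,000.00 ÷ 0.10436 = NOK 48,399,770.03
NOK 48,399,770.03 ÷ 11.995 = GBP 4,034,995.42
GBP 4,034,995.42 ÷ 0.77110 = USD 5,232,778.39
Profit = USD 5,232,778.39 − USD 5,051,000.00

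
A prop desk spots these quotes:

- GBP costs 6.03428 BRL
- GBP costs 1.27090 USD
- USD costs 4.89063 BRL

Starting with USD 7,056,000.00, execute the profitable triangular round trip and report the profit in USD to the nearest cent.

Profitable loop is USD → BRL → GBP → USD:
USD 7,056,000.00 × 4.89063 = BRL 34,508,285.28
BRL 34,508,285.28 ÷ 6.03428 = GBP 5,718,707.99
GBP 5,718,707.99 × 1.27090 = USD 7,267,905.99
Profit = USD 7,267,905.99 − USD 7,056,000.00

Profit: USD 211,905.99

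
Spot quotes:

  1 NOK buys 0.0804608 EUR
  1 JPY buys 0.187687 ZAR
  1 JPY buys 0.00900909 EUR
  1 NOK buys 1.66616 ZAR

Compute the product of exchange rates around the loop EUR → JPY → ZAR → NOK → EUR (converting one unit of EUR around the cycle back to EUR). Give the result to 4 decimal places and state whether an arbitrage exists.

Around EUR → JPY → ZAR → NOK → EUR: 1 ÷ 0.00900909 × 0.187687 ÷ 1.66616 × 0.0804608 = 1.006053
Product > 1; profitable direction is EUR → JPY → ZAR → NOK → EUR.

1.0061 (arbitrage exists)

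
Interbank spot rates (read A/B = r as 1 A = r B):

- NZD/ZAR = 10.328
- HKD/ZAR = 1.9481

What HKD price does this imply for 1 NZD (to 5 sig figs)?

NZD/HKD = 5.3016

1 NZD × 10.328 = 10.328 ZAR
10.328 ZAR ÷ 1.9481 = 5.30158 HKD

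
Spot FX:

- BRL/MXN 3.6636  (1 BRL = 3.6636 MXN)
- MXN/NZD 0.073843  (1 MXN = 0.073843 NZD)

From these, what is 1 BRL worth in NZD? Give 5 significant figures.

BRL/NZD = 0.27053

1 BRL × 3.6636 = 3.6636 MXN
3.6636 MXN × 0.073843 = 0.270531 NZD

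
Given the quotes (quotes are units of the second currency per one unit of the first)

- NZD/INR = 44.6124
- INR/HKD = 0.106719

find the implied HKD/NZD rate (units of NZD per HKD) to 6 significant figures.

1 HKD ÷ 0.106719 = 9.3704 INR
9.3704 INR ÷ 44.6124 = 0.21004 NZD

HKD/NZD = 0.210040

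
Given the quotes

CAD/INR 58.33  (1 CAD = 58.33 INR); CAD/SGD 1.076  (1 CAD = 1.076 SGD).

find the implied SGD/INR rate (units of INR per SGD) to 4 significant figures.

SGD/INR = 54.21

1 SGD ÷ 1.076 = 0.929368 CAD
0.929368 CAD × 58.33 = 54.21 INR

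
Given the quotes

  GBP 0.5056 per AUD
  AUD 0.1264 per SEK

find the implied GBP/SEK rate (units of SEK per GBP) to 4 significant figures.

GBP/SEK = 15.65

1 GBP ÷ 0.5056 = 1.97785 AUD
1.97785 AUD ÷ 0.1264 = 15.6475 SEK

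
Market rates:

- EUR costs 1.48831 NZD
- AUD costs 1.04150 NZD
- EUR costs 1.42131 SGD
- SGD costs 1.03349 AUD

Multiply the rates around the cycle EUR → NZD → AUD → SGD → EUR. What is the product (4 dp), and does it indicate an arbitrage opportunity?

0.9728 (arbitrage exists)

Around EUR → NZD → AUD → SGD → EUR: 1 × 1.48831 ÷ 1.04150 ÷ 1.03349 ÷ 1.42131 = 0.972835
Product < 1; profitable direction is EUR → SGD → AUD → NZD → EUR.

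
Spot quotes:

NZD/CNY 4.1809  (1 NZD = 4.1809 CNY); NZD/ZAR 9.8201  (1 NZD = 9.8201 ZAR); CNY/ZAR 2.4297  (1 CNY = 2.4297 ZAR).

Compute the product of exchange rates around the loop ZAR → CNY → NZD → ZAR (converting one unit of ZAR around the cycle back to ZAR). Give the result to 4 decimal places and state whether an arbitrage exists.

0.9667 (arbitrage exists)

Around ZAR → CNY → NZD → ZAR: 1 ÷ 2.4297 ÷ 4.1809 × 9.8201 = 0.966704
Product < 1; profitable direction is ZAR → NZD → CNY → ZAR.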